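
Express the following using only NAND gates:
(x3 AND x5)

((x3 NAND x5) NAND (x3 NAND x5))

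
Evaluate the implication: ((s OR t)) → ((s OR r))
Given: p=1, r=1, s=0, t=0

Antecedent ((s OR t)) = 0; consequent ((s OR r)) = 1.
0 → 1 = 1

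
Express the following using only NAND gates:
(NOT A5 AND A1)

(((A5 NAND A5) NAND A1) NAND ((A5 NAND A5) NAND A1))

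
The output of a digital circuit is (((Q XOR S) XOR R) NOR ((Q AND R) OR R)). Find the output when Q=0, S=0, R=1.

Substituting: (((0 XOR 0) XOR 1) NOR ((0 AND 1) OR 1))
= 0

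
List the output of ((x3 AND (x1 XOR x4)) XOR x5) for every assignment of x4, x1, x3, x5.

x4 | x1 | x3 | x5 | Output
--------------------------
0 | 0 | 0 | 0 | 0
0 | 0 | 0 | 1 | 1
0 | 0 | 1 | 0 | 0
0 | 0 | 1 | 1 | 1
0 | 1 | 0 | 0 | 0
0 | 1 | 0 | 1 | 1
0 | 1 | 1 | 0 | 1
0 | 1 | 1 | 1 | 0
1 | 0 | 0 | 0 | 0
1 | 0 | 0 | 1 | 1
1 | 0 | 1 | 0 | 1
1 | 0 | 1 | 1 | 0
1 | 1 | 0 | 0 | 0
1 | 1 | 0 | 1 | 1
1 | 1 | 1 | 0 | 0
1 | 1 | 1 | 1 | 1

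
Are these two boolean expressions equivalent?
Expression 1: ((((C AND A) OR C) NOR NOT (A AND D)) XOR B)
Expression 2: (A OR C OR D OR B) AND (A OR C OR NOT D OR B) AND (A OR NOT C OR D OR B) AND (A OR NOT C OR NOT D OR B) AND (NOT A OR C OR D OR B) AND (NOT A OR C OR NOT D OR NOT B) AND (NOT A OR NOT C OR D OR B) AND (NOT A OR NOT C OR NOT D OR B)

Yes, they are equivalent — the two output columns agree on all 16 assignments:
A | C | D | B | Expression 1 | Expression 2
-------------------------------------------
0 | 0 | 0 | 0 | 0 | 0
0 | 0 | 0 | 1 | 1 | 1
0 | 0 | 1 | 0 | 0 | 0
0 | 0 | 1 | 1 | 1 | 1
0 | 1 | 0 | 0 | 0 | 0
0 | 1 | 0 | 1 | 1 | 1
0 | 1 | 1 | 0 | 0 | 0
0 | 1 | 1 | 1 | 1 | 1
1 | 0 | 0 | 0 | 0 | 0
1 | 0 | 0 | 1 | 1 | 1
1 | 0 | 1 | 0 | 1 | 1
1 | 0 | 1 | 1 | 0 | 0
1 | 1 | 0 | 0 | 0 | 0
1 | 1 | 0 | 1 | 1 | 1
1 | 1 | 1 | 0 | 0 | 0
1 | 1 | 1 | 1 | 1 | 1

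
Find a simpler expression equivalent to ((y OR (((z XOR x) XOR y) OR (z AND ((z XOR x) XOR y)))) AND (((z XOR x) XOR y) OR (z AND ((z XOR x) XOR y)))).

By absorption (E AND (E OR v) = E) then absorption (E OR (E AND v) = E):
= ((z XOR x) XOR y)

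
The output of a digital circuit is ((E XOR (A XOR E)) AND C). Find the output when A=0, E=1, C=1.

Substituting: ((1 XOR (0 XOR 1)) AND 1)
= 0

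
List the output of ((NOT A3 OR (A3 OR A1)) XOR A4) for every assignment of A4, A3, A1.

A4 | A3 | A1 | Output
---------------------
0 | 0 | 0 | 1
0 | 0 | 1 | 1
0 | 1 | 0 | 1
0 | 1 | 1 | 1
1 | 0 | 0 | 0
1 | 0 | 1 | 0
1 | 1 | 0 | 0
1 | 1 | 1 | 0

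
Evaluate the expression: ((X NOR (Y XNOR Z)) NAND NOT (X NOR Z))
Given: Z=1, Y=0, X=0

Substituting: ((0 NOR (0 XNOR 1)) NAND NOT (0 NOR 1))
= 0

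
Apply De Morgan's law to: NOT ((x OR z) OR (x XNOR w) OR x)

NOT (x OR z) AND NOT (x XNOR w) AND NOT x
De Morgan's: NOT(OR of terms) = AND of negations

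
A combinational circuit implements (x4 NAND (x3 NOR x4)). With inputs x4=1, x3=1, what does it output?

Substituting: (1 NAND (1 NOR 1))
= 1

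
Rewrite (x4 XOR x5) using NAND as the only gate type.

((x4 NAND (x4 NAND x5)) NAND (x5 NAND (x4 NAND x5)))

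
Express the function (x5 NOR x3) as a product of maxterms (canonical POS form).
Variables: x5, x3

ΠM(1, 2, 3) = (x5 OR NOT x3) AND (NOT x5 OR x3) AND (NOT x5 OR NOT x3)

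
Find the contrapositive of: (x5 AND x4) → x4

Contrapositive: NOT x4 → NOT (x5 AND x4)
Note: A statement and its contrapositive are logically equivalent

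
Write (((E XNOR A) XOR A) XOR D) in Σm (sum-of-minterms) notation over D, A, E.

Σm(0, 2, 5, 7) = (NOT D AND NOT A AND NOT E) OR (NOT D AND A AND NOT E) OR (D AND NOT A AND E) OR (D AND A AND E)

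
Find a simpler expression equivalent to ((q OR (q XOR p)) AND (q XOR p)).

By absorption (E AND (E OR v) = E):
= (q XOR p)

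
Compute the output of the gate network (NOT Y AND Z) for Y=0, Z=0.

Substituting: (NOT 0 AND 0)
= 0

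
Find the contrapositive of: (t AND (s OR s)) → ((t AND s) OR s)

Contrapositive: NOT ((t AND s) OR s) → NOT (t AND (s OR s))
Note: A statement and its contrapositive are logically equivalent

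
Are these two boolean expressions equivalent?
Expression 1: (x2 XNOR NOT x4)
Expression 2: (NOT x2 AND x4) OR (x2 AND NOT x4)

Yes, they are equivalent — the two output columns agree on all 4 assignments:
x2 | x4 | Expression 1 | Expression 2
-------------------------------------
0 | 0 | 0 | 0
0 | 1 | 1 | 1
1 | 0 | 1 | 1
1 | 1 | 0 | 0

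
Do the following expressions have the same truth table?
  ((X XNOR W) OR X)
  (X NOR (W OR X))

No. Counterexample: with X=1, W=0, Expression 1 = 1 but Expression 2 = 0.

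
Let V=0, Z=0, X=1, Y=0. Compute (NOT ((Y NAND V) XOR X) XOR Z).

Substituting: (NOT ((0 NAND 0) XOR 1) XOR 0)
= 1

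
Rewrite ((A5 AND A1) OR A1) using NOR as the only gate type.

((((A5 NOR A5) NOR (A1 NOR A1)) NOR A1) NOR (((A5 NOR A5) NOR (A1 NOR A1)) NOR A1))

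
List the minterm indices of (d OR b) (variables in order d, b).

Σm(1, 2, 3) = (NOT d AND b) OR (d AND NOT b) OR (d AND b)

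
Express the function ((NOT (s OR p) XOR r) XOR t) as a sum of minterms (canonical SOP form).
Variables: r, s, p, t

Σm(0, 3, 5, 7, 9, 10, 12, 14) = (NOT r AND NOT s AND NOT p AND NOT t) OR (NOT r AND NOT s AND p AND t) OR (NOT r AND s AND NOT p AND t) OR (NOT r AND s AND p AND t) OR (r AND NOT s AND NOT p AND t) OR (r AND NOT s AND p AND NOT t) OR (r AND s AND NOT p AND NOT t) OR (r AND s AND p AND NOT t)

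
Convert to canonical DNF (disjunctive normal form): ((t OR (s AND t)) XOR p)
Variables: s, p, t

(NOT s AND NOT p AND t) OR (NOT s AND p AND NOT t) OR (s AND NOT p AND t) OR (s AND p AND NOT t)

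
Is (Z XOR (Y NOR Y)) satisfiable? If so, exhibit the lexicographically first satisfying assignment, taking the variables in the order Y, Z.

Y=0, Z=0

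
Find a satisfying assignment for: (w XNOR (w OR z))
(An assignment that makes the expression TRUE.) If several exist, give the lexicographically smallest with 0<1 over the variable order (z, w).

z=0, w=0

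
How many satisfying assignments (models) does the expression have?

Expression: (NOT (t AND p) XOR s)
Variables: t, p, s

Satisfying assignments: (0,0,0), (0,1,0), (1,0,0), (1,1,1)
Count: 4 out of 8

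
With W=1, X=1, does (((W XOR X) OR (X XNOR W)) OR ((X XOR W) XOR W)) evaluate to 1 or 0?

Substituting: (((1 XOR 1) OR (1 XNOR 1)) OR ((1 XOR 1) XOR 1))
= 1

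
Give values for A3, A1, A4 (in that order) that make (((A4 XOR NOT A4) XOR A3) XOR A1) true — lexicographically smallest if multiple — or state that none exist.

A3=0, A1=0, A4=0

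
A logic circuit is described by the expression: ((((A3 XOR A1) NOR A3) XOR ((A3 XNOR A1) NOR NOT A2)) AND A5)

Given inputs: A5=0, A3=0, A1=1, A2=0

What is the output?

Substituting: ((((0 XOR 1) NOR 0) XOR ((0 XNOR 1) NOR NOT 0)) AND 0)
= 0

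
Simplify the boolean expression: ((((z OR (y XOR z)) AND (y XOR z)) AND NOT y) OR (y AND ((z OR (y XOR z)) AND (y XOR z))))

By distribution ((E AND v) OR (E AND NOT v) = E) then absorption (E AND (E OR v) = E):
= (y XOR z)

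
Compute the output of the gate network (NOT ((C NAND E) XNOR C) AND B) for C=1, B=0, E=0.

Substituting: (NOT ((1 NAND 0) XNOR 1) AND 0)
= 0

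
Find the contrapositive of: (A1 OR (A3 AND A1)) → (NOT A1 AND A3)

Contrapositive: NOT (NOT A1 AND A3) → NOT (A1 OR (A3 AND A1))
Note: A statement and its contrapositive are logically equivalent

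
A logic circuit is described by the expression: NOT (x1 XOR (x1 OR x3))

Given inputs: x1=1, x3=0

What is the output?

Substituting: NOT (1 XOR (1 OR 0))
= 1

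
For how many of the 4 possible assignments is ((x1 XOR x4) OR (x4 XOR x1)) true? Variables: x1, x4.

Satisfying assignments: (0,1), (1,0)
Count: 2 out of 4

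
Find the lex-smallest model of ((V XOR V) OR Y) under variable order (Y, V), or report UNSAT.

Y=1, V=0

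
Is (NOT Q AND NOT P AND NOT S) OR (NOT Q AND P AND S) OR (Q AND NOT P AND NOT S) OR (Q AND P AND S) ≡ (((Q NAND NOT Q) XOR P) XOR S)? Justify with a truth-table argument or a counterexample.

Yes, they are equivalent — the two output columns agree on all 8 assignments:
Q | P | S | Expression 1 | Expression 2
---------------------------------------
0 | 0 | 0 | 1 | 1
0 | 0 | 1 | 0 | 0
0 | 1 | 0 | 0 | 0
0 | 1 | 1 | 1 | 1
1 | 0 | 0 | 1 | 1
1 | 0 | 1 | 0 | 0
1 | 1 | 0 | 0 | 0
1 | 1 | 1 | 1 | 1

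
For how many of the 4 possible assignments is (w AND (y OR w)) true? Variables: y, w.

Satisfying assignments: (0,1), (1,1)
Count: 2 out of 4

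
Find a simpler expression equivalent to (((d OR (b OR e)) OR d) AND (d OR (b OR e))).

By absorption (E AND (E OR v) = E):
= (d OR (b OR e))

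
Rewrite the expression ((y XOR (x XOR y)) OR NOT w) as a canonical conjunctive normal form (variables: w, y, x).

(NOT w OR y OR x) AND (NOT w OR NOT y OR x)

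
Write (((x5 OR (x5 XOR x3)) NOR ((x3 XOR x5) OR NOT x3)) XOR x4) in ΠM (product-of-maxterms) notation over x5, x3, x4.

ΠM(0, 2, 4, 6) = (x5 OR x3 OR x4) AND (x5 OR NOT x3 OR x4) AND (NOT x5 OR x3 OR x4) AND (NOT x5 OR NOT x3 OR x4)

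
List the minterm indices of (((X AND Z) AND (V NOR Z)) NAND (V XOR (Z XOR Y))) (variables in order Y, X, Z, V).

Σm(0, 1, 2, 3, 4, 5, 6, 7, 8, 9, 10, 11, 12, 13, 14, 15) = (NOT Y AND NOT X AND NOT Z AND NOT V) OR (NOT Y AND NOT X AND NOT Z AND V) OR (NOT Y AND NOT X AND Z AND NOT V) OR (NOT Y AND NOT X AND Z AND V) OR (NOT Y AND X AND NOT Z AND NOT V) OR (NOT Y AND X AND NOT Z AND V) OR (NOT Y AND X AND Z AND NOT V) OR (NOT Y AND X AND Z AND V) OR (Y AND NOT X AND NOT Z AND NOT V) OR (Y AND NOT X AND NOT Z AND V) OR (Y AND NOT X AND Z AND NOT V) OR (Y AND NOT X AND Z AND V) OR (Y AND X AND NOT Z AND NOT V) OR (Y AND X AND NOT Z AND V) OR (Y AND X AND Z AND NOT V) OR (Y AND X AND Z AND V)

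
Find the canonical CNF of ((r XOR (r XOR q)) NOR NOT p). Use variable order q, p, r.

(q OR p OR r) AND (q OR p OR NOT r) AND (NOT q OR p OR r) AND (NOT q OR p OR NOT r) AND (NOT q OR NOT p OR r) AND (NOT q OR NOT p OR NOT r)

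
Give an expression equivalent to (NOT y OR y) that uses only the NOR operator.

(((y NOR y) NOR y) NOR ((y NOR y) NOR y))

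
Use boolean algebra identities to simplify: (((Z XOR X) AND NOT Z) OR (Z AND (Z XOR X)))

By distribution ((E AND v) OR (E AND NOT v) = E):
= (Z XOR X)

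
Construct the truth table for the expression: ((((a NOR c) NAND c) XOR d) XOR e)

a | d | c | e | Output
----------------------
0 | 0 | 0 | 0 | 1
0 | 0 | 0 | 1 | 0
0 | 0 | 1 | 0 | 1
0 | 0 | 1 | 1 | 0
0 | 1 | 0 | 0 | 0
0 | 1 | 0 | 1 | 1
0 | 1 | 1 | 0 | 0
0 | 1 | 1 | 1 | 1
1 | 0 | 0 | 0 | 1
1 | 0 | 0 | 1 | 0
1 | 0 | 1 | 0 | 1
1 | 0 | 1 | 1 | 0
1 | 1 | 0 | 0 | 0
1 | 1 | 0 | 1 | 1
1 | 1 | 1 | 0 | 0
1 | 1 | 1 | 1 | 1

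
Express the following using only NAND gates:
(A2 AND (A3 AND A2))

((A2 NAND ((A3 NAND A2) NAND (A3 NAND A2))) NAND (A2 NAND ((A3 NAND A2) NAND (A3 NAND A2))))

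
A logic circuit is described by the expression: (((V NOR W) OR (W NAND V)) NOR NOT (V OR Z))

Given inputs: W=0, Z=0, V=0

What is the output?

Substituting: (((0 NOR 0) OR (0 NAND 0)) NOR NOT (0 OR 0))
= 0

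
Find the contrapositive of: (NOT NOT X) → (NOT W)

Contrapositive: W → NOT X
Note: A statement and its contrapositive are logically equivalent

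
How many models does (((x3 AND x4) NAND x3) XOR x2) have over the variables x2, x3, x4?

Satisfying assignments: (0,0,0), (0,0,1), (0,1,0), (1,1,1)
Count: 4 out of 8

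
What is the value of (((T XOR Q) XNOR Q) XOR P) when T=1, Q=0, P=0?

Substituting: (((1 XOR 0) XNOR 0) XOR 0)
= 0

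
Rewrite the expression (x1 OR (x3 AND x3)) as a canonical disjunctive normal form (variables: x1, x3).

(NOT x1 AND x3) OR (x1 AND NOT x3) OR (x1 AND x3)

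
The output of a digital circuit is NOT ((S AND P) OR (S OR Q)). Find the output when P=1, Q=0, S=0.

Substituting: NOT ((0 AND 1) OR (0 OR 0))
= 1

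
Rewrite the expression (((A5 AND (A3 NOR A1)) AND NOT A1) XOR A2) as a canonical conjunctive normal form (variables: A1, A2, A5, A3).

(A1 OR A2 OR A5 OR A3) AND (A1 OR A2 OR A5 OR NOT A3) AND (A1 OR A2 OR NOT A5 OR NOT A3) AND (A1 OR NOT A2 OR NOT A5 OR A3) AND (NOT A1 OR A2 OR A5 OR A3) AND (NOT A1 OR A2 OR A5 OR NOT A3) AND (NOT A1 OR A2 OR NOT A5 OR A3) AND (NOT A1 OR A2 OR NOT A5 OR NOT A3)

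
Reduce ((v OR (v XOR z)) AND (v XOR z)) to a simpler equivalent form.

By absorption (E AND (E OR v) = E):
= (v XOR z)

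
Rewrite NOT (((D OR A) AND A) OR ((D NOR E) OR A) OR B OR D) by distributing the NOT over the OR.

NOT ((D OR A) AND A) AND NOT ((D NOR E) OR A) AND NOT B AND NOT D
De Morgan's: NOT(OR of terms) = AND of negations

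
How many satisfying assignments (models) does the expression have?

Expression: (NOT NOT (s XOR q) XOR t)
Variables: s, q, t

Satisfying assignments: (0,0,1), (0,1,0), (1,0,0), (1,1,1)
Count: 4 out of 8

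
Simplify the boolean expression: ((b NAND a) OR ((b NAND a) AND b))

By absorption (E OR (E AND v) = E):
= (b NAND a)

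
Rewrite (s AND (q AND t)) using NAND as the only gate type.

((s NAND ((q NAND t) NAND (q NAND t))) NAND (s NAND ((q NAND t) NAND (q NAND t))))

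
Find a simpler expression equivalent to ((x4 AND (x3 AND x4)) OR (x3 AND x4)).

By absorption (E OR (E AND v) = E):
= (x3 AND x4)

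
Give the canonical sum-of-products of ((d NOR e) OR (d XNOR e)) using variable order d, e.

Σm(0, 3) = (NOT d AND NOT e) OR (d AND e)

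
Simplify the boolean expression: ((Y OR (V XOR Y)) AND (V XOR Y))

By absorption (E AND (E OR v) = E):
= (V XOR Y)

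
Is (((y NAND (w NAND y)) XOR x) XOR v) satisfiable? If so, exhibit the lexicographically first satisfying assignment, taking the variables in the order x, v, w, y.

x=0, v=0, w=0, y=0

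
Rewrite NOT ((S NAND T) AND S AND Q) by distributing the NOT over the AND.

NOT (S NAND T) OR NOT S OR NOT Q
De Morgan's: NOT(AND of terms) = OR of negations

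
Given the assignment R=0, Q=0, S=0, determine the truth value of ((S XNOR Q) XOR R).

Substituting: ((0 XNOR 0) XOR 0)
= 1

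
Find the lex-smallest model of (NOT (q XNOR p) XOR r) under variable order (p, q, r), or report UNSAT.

p=0, q=0, r=1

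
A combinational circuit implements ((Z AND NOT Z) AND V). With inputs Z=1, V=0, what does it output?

Substituting: ((1 AND NOT 1) AND 0)
= 0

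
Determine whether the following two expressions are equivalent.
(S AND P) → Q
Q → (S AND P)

No, Converse is not equivalent to original (counterexample: P=0, S=0, Q=1)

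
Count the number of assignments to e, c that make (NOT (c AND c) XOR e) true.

Satisfying assignments: (0,0), (1,1)
Count: 2 out of 4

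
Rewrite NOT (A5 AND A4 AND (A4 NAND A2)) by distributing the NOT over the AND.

NOT A5 OR NOT A4 OR NOT (A4 NAND A2)
De Morgan's: NOT(AND of terms) = OR of negations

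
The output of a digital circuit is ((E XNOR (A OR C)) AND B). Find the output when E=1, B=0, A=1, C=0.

Substituting: ((1 XNOR (1 OR 0)) AND 0)
= 0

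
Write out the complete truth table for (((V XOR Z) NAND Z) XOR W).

Z | W | V | Output
------------------
0 | 0 | 0 | 1
0 | 0 | 1 | 1
0 | 1 | 0 | 0
0 | 1 | 1 | 0
1 | 0 | 0 | 0
1 | 0 | 1 | 1
1 | 1 | 0 | 1
1 | 1 | 1 | 0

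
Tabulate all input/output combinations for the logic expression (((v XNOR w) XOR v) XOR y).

v | y | w | Output
------------------
0 | 0 | 0 | 1
0 | 0 | 1 | 0
0 | 1 | 0 | 0
0 | 1 | 1 | 1
1 | 0 | 0 | 1
1 | 0 | 1 | 0
1 | 1 | 0 | 0
1 | 1 | 1 | 1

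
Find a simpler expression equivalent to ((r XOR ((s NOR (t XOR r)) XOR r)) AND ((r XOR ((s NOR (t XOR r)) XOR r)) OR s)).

By absorption (E AND (E OR v) = E) then XOR self-cancellation ((E XOR v) XOR v = E):
= (s NOR (t XOR r))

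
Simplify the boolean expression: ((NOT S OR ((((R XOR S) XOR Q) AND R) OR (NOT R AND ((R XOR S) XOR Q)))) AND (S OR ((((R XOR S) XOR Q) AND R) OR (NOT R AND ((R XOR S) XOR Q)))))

By distribution ((E OR v) AND (E OR NOT v) = E) then distribution ((E AND v) OR (E AND NOT v) = E):
= ((R XOR S) XOR Q)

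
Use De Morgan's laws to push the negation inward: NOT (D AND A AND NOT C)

NOT D OR NOT A OR C
De Morgan's: NOT(AND of terms) = OR of negations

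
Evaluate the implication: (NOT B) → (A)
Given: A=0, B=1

Antecedent (NOT B) = 0; consequent (A) = 0.
0 → 0 = 1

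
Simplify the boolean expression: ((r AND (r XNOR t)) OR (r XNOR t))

By absorption (E OR (E AND v) = E):
= (r XNOR t)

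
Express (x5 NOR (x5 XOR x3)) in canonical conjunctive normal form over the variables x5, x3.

(x5 OR NOT x3) AND (NOT x5 OR x3) AND (NOT x5 OR NOT x3)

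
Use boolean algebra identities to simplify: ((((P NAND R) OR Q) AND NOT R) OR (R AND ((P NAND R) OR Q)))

By distribution ((E AND v) OR (E AND NOT v) = E):
= ((P NAND R) OR Q)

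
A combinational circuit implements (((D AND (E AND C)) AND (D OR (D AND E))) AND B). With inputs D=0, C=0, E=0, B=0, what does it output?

Substituting: (((0 AND (0 AND 0)) AND (0 OR (0 AND 0))) AND 0)
= 0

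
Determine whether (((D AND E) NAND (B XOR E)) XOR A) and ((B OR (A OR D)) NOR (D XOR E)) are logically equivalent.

No. Counterexample: with E=0, A=0, B=0, D=1, Expression 1 = 1 but Expression 2 = 0.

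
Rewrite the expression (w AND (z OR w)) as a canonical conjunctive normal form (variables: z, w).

(z OR w) AND (NOT z OR w)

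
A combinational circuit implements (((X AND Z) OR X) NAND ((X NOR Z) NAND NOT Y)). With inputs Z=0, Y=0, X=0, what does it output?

Substituting: (((0 AND 0) OR 0) NAND ((0 NOR 0) NAND NOT 0))
= 1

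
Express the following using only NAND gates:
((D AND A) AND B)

((((D NAND A) NAND (D NAND A)) NAND B) NAND (((D NAND A) NAND (D NAND A)) NAND B))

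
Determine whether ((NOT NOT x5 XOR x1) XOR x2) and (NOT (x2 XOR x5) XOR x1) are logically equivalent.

No. Counterexample: with x1=0, x2=0, x5=0, Expression 1 = 0 but Expression 2 = 1.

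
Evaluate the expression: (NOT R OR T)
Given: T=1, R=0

Substituting: (NOT 0 OR 1)
= 1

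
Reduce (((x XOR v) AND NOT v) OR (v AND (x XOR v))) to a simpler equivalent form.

By distribution ((E AND v) OR (E AND NOT v) = E):
= (x XOR v)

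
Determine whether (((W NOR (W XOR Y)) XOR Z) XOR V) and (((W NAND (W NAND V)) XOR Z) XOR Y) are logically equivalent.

No. Counterexample: with Z=0, V=0, W=1, Y=1, Expression 1 = 0 but Expression 2 = 1.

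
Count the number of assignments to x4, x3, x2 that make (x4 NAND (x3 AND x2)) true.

Satisfying assignments: (0,0,0), (0,0,1), (0,1,0), (0,1,1), (1,0,0), (1,0,1), (1,1,0)
Count: 7 out of 8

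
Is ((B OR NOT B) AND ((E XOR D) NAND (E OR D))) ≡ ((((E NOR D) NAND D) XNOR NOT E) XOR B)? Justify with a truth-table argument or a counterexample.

No. Counterexample: with B=0, D=1, E=0, Expression 1 = 0 but Expression 2 = 1.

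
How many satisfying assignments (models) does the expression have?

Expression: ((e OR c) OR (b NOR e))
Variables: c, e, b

Satisfying assignments: (0,0,0), (0,1,0), (0,1,1), (1,0,0), (1,0,1), (1,1,0), (1,1,1)
Count: 7 out of 8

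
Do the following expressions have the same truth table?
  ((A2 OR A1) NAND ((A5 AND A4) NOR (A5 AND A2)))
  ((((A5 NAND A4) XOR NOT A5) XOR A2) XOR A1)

No. Counterexample: with A2=0, A1=0, A4=0, A5=0, Expression 1 = 1 but Expression 2 = 0.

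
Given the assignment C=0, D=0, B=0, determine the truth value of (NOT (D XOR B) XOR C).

Substituting: (NOT (0 XOR 0) XOR 0)
= 1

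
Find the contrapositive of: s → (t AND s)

Contrapositive: NOT (t AND s) → NOT s
Note: A statement and its contrapositive are logically equivalent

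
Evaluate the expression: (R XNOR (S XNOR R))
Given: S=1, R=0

Substituting: (0 XNOR (1 XNOR 0))
= 1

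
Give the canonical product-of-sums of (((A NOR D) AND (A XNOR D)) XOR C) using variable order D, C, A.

ΠM(1, 2, 4, 5) = (D OR C OR NOT A) AND (D OR NOT C OR A) AND (NOT D OR C OR A) AND (NOT D OR C OR NOT A)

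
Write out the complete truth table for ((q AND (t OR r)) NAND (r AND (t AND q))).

t | q | r | Output
------------------
0 | 0 | 0 | 1
0 | 0 | 1 | 1
0 | 1 | 0 | 1
0 | 1 | 1 | 1
1 | 0 | 0 | 1
1 | 0 | 1 | 1
1 | 1 | 0 | 1
1 | 1 | 1 | 0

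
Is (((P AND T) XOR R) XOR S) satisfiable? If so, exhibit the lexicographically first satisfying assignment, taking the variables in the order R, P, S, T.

R=0, P=0, S=1, T=0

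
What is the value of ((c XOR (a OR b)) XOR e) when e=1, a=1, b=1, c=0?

Substituting: ((0 XOR (1 OR 1)) XOR 1)
= 0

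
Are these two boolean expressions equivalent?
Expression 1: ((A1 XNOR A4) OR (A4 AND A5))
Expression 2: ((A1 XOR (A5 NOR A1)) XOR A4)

No. Counterexample: with A4=0, A5=0, A1=1, Expression 1 = 0 but Expression 2 = 1.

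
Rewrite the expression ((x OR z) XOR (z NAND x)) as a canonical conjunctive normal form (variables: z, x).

(z OR NOT x) AND (NOT z OR x)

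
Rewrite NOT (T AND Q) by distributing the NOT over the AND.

NOT T OR NOT Q
De Morgan's: NOT(AND of terms) = OR of negations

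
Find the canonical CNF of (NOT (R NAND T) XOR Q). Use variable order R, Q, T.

(R OR Q OR T) AND (R OR Q OR NOT T) AND (NOT R OR Q OR T) AND (NOT R OR NOT Q OR NOT T)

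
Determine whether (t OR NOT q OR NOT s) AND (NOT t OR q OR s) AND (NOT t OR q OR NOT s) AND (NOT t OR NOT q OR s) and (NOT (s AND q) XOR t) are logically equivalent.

Yes, they are equivalent — the two output columns agree on all 8 assignments:
t | q | s | Expression 1 | Expression 2
---------------------------------------
0 | 0 | 0 | 1 | 1
0 | 0 | 1 | 1 | 1
0 | 1 | 0 | 1 | 1
0 | 1 | 1 | 0 | 0
1 | 0 | 0 | 0 | 0
1 | 0 | 1 | 0 | 0
1 | 1 | 0 | 0 | 0
1 | 1 | 1 | 1 | 1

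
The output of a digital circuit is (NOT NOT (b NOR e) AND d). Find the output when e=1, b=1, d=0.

Substituting: (NOT NOT (1 NOR 1) AND 0)
= 0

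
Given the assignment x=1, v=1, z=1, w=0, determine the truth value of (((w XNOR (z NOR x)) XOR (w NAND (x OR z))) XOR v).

Substituting: (((0 XNOR (1 NOR 1)) XOR (0 NAND (1 OR 1))) XOR 1)
= 1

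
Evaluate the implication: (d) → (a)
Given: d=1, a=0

Antecedent (d) = 1; consequent (a) = 0.
1 → 0 = 0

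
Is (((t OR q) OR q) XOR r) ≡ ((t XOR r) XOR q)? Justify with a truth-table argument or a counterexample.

No. Counterexample: with r=0, q=1, t=1, Expression 1 = 1 but Expression 2 = 0.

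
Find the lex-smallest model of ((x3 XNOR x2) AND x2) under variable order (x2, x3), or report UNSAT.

x2=1, x3=1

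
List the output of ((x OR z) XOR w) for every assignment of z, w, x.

z | w | x | Output
------------------
0 | 0 | 0 | 0
0 | 0 | 1 | 1
0 | 1 | 0 | 1
0 | 1 | 1 | 0
1 | 0 | 0 | 1
1 | 0 | 1 | 1
1 | 1 | 0 | 0
1 | 1 | 1 | 0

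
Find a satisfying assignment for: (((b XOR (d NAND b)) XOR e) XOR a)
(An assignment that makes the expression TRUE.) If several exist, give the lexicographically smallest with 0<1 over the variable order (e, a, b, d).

e=0, a=0, b=0, d=0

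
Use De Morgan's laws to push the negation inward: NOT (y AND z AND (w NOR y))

NOT y OR NOT z OR NOT (w NOR y)
De Morgan's: NOT(AND of terms) = OR of negations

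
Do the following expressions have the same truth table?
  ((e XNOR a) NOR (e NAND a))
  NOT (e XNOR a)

No. Counterexample: with e=0, a=1, Expression 1 = 0 but Expression 2 = 1.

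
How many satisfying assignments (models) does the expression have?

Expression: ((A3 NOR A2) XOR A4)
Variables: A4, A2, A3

Satisfying assignments: (0,0,0), (1,0,1), (1,1,0), (1,1,1)
Count: 4 out of 8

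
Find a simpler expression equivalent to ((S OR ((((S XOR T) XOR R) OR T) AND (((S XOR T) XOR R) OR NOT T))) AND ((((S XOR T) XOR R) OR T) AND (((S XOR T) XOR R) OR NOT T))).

By absorption (E AND (E OR v) = E) then distribution ((E OR v) AND (E OR NOT v) = E):
= ((S XOR T) XOR R)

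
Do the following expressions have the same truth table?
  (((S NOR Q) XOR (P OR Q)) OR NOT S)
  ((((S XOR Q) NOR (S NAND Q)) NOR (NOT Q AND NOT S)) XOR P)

No. Counterexample: with S=0, Q=0, P=0, Expression 1 = 1 but Expression 2 = 0.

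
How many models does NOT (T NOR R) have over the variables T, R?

Satisfying assignments: (0,1), (1,0), (1,1)
Count: 3 out of 4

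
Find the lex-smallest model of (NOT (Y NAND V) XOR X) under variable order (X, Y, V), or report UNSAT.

X=0, Y=1, V=1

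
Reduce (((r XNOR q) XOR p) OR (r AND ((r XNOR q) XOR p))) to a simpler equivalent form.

By absorption (E OR (E AND v) = E):
= ((r XNOR q) XOR p)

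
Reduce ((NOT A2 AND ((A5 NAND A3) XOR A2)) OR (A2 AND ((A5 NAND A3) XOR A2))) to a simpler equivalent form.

By distribution ((E AND v) OR (E AND NOT v) = E):
= ((A5 NAND A3) XOR A2)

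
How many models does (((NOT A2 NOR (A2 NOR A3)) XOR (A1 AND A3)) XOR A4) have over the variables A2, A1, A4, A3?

Satisfying assignments: (0,0,1,0), (0,0,1,1), (0,1,0,1), (0,1,1,0), (1,0,0,0), (1,0,0,1), (1,1,0,0), (1,1,1,1)
Count: 8 out of 16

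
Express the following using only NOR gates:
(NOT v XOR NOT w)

(((((v NOR v) NOR (w NOR w)) NOR ((v NOR v) NOR (w NOR w))) NOR (((v NOR v) NOR (w NOR w)) NOR ((v NOR v) NOR (w NOR w)))) NOR (((((v NOR v) NOR (v NOR v)) NOR ((w NOR w) NOR (w NOR w))) NOR (((v NOR v) NOR (v NOR v)) NOR ((w NOR w) NOR (w NOR w)))) NOR ((((v NOR v) NOR (v NOR v)) NOR ((w NOR w) NOR (w NOR w))) NOR (((v NOR v) NOR (v NOR v)) NOR ((w NOR w) NOR (w NOR w))))))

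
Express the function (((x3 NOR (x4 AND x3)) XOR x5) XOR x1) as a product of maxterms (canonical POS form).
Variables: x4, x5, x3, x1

ΠM(1, 2, 4, 7, 9, 10, 12, 15) = (x4 OR x5 OR x3 OR NOT x1) AND (x4 OR x5 OR NOT x3 OR x1) AND (x4 OR NOT x5 OR x3 OR x1) AND (x4 OR NOT x5 OR NOT x3 OR NOT x1) AND (NOT x4 OR x5 OR x3 OR NOT x1) AND (NOT x4 OR x5 OR NOT x3 OR x1) AND (NOT x4 OR NOT x5 OR x3 OR x1) AND (NOT x4 OR NOT x5 OR NOT x3 OR NOT x1)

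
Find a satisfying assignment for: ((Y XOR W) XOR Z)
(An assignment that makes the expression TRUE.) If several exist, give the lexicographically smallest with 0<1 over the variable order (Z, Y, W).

Z=0, Y=0, W=1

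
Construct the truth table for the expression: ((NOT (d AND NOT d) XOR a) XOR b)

a | d | b | Output
------------------
0 | 0 | 0 | 1
0 | 0 | 1 | 0
0 | 1 | 0 | 1
0 | 1 | 1 | 0
1 | 0 | 0 | 0
1 | 0 | 1 | 1
1 | 1 | 0 | 0
1 | 1 | 1 | 1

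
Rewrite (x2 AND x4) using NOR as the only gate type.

((x2 NOR x2) NOR (x4 NOR x4))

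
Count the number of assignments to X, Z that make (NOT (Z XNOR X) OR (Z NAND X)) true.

Satisfying assignments: (0,0), (0,1), (1,0)
Count: 3 out of 4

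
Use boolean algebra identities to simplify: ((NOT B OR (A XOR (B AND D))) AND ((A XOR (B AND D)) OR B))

By distribution ((E OR v) AND (E OR NOT v) = E):
= (A XOR (B AND D))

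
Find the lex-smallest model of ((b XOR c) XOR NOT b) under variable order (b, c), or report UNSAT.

b=0, c=0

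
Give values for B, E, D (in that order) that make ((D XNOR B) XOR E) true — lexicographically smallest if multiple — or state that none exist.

B=0, E=0, D=0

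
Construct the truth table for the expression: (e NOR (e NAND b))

b | e | Output
--------------
0 | 0 | 0
0 | 1 | 0
1 | 0 | 0
1 | 1 | 0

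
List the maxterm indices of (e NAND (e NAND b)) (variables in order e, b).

ΠM(2) = (NOT e OR b)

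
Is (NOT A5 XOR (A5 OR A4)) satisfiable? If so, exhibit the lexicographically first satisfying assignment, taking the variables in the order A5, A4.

A5=0, A4=0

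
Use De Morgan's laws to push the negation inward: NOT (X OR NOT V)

NOT X AND V
De Morgan's: NOT(OR of terms) = AND of negations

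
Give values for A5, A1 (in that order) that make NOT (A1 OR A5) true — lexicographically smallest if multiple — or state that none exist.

A5=0, A1=0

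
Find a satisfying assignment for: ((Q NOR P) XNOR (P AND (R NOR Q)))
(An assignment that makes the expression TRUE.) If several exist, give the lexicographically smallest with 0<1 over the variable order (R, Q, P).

R=0, Q=1, P=0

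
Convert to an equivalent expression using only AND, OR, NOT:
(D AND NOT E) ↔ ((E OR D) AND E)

((D AND NOT E) AND ((E OR D) AND E)) OR (NOT (D AND NOT E) AND NOT ((E OR D) AND E))
(Biconditional = both true or both false)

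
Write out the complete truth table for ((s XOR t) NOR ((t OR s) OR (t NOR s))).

s | t | Output
--------------
0 | 0 | 0
0 | 1 | 0
1 | 0 | 0
1 | 1 | 0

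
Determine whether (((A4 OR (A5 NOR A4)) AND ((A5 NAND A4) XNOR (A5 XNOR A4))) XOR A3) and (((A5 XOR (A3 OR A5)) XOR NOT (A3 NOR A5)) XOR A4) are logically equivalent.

No. Counterexample: with A4=0, A5=0, A3=0, Expression 1 = 1 but Expression 2 = 0.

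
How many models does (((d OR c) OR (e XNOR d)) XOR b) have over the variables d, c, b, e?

Satisfying assignments: (0,0,0,0), (0,0,1,1), (0,1,0,0), (0,1,0,1), (1,0,0,0), (1,0,0,1), (1,1,0,0), (1,1,0,1)
Count: 8 out of 16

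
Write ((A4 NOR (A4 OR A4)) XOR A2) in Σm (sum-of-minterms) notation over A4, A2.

Σm(0, 3) = (NOT A4 AND NOT A2) OR (A4 AND A2)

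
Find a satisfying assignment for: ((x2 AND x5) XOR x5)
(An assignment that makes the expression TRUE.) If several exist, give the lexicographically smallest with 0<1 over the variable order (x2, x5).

x2=0, x5=1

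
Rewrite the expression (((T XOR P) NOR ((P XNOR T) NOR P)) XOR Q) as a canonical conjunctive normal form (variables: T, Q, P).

(T OR Q OR NOT P) AND (T OR NOT Q OR P) AND (NOT T OR Q OR P) AND (NOT T OR NOT Q OR NOT P)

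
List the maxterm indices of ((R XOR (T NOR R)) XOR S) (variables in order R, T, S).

ΠM(1, 2, 5, 7) = (R OR T OR NOT S) AND (R OR NOT T OR S) AND (NOT R OR T OR NOT S) AND (NOT R OR NOT T OR NOT S)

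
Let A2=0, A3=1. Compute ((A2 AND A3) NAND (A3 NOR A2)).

Substituting: ((0 AND 1) NAND (1 NOR 0))
= 1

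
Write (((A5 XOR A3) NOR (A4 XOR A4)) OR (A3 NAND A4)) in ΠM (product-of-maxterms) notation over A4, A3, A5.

ΠM(6) = (NOT A4 OR NOT A3 OR A5)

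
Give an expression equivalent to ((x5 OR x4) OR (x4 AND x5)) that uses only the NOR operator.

((((x5 NOR x4) NOR (x5 NOR x4)) NOR ((x4 NOR x4) NOR (x5 NOR x5))) NOR (((x5 NOR x4) NOR (x5 NOR x4)) NOR ((x4 NOR x4) NOR (x5 NOR x5))))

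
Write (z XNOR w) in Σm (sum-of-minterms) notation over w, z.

Σm(0, 3) = (NOT w AND NOT z) OR (w AND z)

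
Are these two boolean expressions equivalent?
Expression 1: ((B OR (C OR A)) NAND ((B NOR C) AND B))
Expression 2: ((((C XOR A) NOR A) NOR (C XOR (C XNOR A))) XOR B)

No. Counterexample: with A=0, C=0, B=0, Expression 1 = 1 but Expression 2 = 0.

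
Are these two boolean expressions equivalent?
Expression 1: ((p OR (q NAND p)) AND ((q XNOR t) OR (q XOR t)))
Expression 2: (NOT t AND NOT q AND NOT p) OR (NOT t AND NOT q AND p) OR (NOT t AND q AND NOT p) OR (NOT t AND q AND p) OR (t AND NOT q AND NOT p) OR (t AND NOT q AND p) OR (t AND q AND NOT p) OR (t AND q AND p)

Yes, they are equivalent — the two output columns agree on all 8 assignments:
t | q | p | Expression 1 | Expression 2
---------------------------------------
0 | 0 | 0 | 1 | 1
0 | 0 | 1 | 1 | 1
0 | 1 | 0 | 1 | 1
0 | 1 | 1 | 1 | 1
1 | 0 | 0 | 1 | 1
1 | 0 | 1 | 1 | 1
1 | 1 | 0 | 1 | 1
1 | 1 | 1 | 1 | 1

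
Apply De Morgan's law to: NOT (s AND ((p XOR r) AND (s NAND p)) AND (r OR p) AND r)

NOT s OR NOT ((p XOR r) AND (s NAND p)) OR NOT (r OR p) OR NOT r
De Morgan's: NOT(AND of terms) = OR of negations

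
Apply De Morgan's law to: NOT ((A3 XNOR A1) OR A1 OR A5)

NOT (A3 XNOR A1) AND NOT A1 AND NOT A5
De Morgan's: NOT(OR of terms) = AND of negations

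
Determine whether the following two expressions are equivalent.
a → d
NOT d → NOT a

Yes, Contrapositive is always equivalent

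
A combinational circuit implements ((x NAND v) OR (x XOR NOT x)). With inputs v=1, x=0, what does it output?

Substituting: ((0 NAND 1) OR (0 XOR NOT 0))
= 1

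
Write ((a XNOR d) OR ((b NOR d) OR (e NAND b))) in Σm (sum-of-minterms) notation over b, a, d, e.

Σm(0, 1, 2, 3, 4, 5, 6, 7, 8, 9, 10, 12, 14, 15) = (NOT b AND NOT a AND NOT d AND NOT e) OR (NOT b AND NOT a AND NOT d AND e) OR (NOT b AND NOT a AND d AND NOT e) OR (NOT b AND NOT a AND d AND e) OR (NOT b AND a AND NOT d AND NOT e) OR (NOT b AND a AND NOT d AND e) OR (NOT b AND a AND d AND NOT e) OR (NOT b AND a AND d AND e) OR (b AND NOT a AND NOT d AND NOT e) OR (b AND NOT a AND NOT d AND e) OR (b AND NOT a AND d AND NOT e) OR (b AND a AND NOT d AND NOT e) OR (b AND a AND d AND NOT e) OR (b AND a AND d AND e)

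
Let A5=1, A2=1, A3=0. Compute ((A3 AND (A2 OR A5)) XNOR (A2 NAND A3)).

Substituting: ((0 AND (1 OR 1)) XNOR (1 NAND 0))
= 0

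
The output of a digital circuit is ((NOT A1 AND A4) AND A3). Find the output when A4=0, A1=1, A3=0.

Substituting: ((NOT 1 AND 0) AND 0)
= 0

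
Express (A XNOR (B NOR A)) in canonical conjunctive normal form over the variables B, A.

(B OR A) AND (B OR NOT A) AND (NOT B OR NOT A)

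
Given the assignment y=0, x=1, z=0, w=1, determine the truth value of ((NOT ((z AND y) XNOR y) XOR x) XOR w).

Substituting: ((NOT ((0 AND 0) XNOR 0) XOR 1) XOR 1)
= 0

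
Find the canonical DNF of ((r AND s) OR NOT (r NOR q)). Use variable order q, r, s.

(NOT q AND r AND NOT s) OR (NOT q AND r AND s) OR (q AND NOT r AND NOT s) OR (q AND NOT r AND s) OR (q AND r AND NOT s) OR (q AND r AND s)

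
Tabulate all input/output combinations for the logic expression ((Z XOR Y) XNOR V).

Z | Y | V | Output
------------------
0 | 0 | 0 | 1
0 | 0 | 1 | 0
0 | 1 | 0 | 0
0 | 1 | 1 | 1
1 | 0 | 0 | 0
1 | 0 | 1 | 1
1 | 1 | 0 | 1
1 | 1 | 1 | 0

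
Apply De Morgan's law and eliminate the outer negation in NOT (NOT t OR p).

t AND NOT p
De Morgan's: NOT(OR of terms) = AND of negations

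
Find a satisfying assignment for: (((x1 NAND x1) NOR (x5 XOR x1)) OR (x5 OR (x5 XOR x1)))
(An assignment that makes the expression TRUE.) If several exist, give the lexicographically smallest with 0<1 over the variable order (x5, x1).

x5=0, x1=1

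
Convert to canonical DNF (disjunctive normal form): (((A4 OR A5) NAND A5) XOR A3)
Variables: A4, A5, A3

(NOT A4 AND NOT A5 AND NOT A3) OR (NOT A4 AND A5 AND A3) OR (A4 AND NOT A5 AND NOT A3) OR (A4 AND A5 AND A3)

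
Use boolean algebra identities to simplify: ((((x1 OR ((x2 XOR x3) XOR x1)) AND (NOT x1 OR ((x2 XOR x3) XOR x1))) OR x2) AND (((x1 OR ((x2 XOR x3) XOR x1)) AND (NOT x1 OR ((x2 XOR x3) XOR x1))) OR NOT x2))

By distribution ((E OR v) AND (E OR NOT v) = E) then distribution ((E OR v) AND (E OR NOT v) = E):
= ((x2 XOR x3) XOR x1)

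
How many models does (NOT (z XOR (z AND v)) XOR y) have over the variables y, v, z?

Satisfying assignments: (0,0,0), (0,1,0), (0,1,1), (1,0,1)
Count: 4 out of 8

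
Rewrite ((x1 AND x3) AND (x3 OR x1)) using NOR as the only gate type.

((((x1 NOR x1) NOR (x3 NOR x3)) NOR ((x1 NOR x1) NOR (x3 NOR x3))) NOR (((x3 NOR x1) NOR (x3 NOR x1)) NOR ((x3 NOR x1) NOR (x3 NOR x1))))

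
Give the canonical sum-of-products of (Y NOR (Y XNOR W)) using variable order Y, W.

Σm(1) = (NOT Y AND W)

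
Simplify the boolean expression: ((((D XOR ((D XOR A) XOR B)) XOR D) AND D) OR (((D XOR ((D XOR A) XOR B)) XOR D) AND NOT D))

By distribution ((E AND v) OR (E AND NOT v) = E) then XOR self-cancellation ((E XOR v) XOR v = E):
= ((D XOR A) XOR B)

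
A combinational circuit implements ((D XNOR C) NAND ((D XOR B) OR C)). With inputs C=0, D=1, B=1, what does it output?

Substituting: ((1 XNOR 0) NAND ((1 XOR 1) OR 0))
= 1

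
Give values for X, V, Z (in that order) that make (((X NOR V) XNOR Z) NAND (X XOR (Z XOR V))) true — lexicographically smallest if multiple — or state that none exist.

X=0, V=0, Z=0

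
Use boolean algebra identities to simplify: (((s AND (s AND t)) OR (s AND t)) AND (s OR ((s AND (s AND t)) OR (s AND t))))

By absorption (E AND (E OR v) = E) then absorption (E OR (E AND v) = E):
= (s AND t)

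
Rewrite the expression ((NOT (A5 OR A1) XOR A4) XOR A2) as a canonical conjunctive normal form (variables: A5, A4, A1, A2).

(A5 OR A4 OR A1 OR NOT A2) AND (A5 OR A4 OR NOT A1 OR A2) AND (A5 OR NOT A4 OR A1 OR A2) AND (A5 OR NOT A4 OR NOT A1 OR NOT A2) AND (NOT A5 OR A4 OR A1 OR A2) AND (NOT A5 OR A4 OR NOT A1 OR A2) AND (NOT A5 OR NOT A4 OR A1 OR NOT A2) AND (NOT A5 OR NOT A4 OR NOT A1 OR NOT A2)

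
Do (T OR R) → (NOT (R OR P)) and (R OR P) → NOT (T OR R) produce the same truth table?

Yes, Contrapositive is always equivalent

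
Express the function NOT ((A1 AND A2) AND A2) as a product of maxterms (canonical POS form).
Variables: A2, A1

ΠM(3) = (NOT A2 OR NOT A1)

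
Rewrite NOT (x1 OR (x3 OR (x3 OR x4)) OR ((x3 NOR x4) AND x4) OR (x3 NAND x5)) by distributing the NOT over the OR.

NOT x1 AND NOT (x3 OR (x3 OR x4)) AND NOT ((x3 NOR x4) AND x4) AND NOT (x3 NAND x5)
De Morgan's: NOT(OR of terms) = AND of negations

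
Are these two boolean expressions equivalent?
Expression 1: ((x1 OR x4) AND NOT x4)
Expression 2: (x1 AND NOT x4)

Yes, they are equivalent — the two output columns agree on all 4 assignments:
x1 | x4 | Expression 1 | Expression 2
-------------------------------------
0 | 0 | 0 | 0
0 | 1 | 0 | 0
1 | 0 | 1 | 1
1 | 1 | 0 | 0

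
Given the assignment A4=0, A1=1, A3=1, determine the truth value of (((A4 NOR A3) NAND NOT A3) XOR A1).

Substituting: (((0 NOR 1) NAND NOT 1) XOR 1)
= 0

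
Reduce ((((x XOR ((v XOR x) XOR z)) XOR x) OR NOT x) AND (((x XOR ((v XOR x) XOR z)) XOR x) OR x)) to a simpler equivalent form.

By distribution ((E OR v) AND (E OR NOT v) = E) then XOR self-cancellation ((E XOR v) XOR v = E):
= ((v XOR x) XOR z)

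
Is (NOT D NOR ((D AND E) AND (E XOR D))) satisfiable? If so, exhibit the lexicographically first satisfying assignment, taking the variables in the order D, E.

D=1, E=0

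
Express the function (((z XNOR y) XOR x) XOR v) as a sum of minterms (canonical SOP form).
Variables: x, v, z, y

Σm(0, 3, 5, 6, 9, 10, 12, 15) = (NOT x AND NOT v AND NOT z AND NOT y) OR (NOT x AND NOT v AND z AND y) OR (NOT x AND v AND NOT z AND y) OR (NOT x AND v AND z AND NOT y) OR (x AND NOT v AND NOT z AND y) OR (x AND NOT v AND z AND NOT y) OR (x AND v AND NOT z AND NOT y) OR (x AND v AND z AND y)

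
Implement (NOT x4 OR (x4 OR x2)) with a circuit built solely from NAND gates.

(((x4 NAND x4) NAND (x4 NAND x4)) NAND (((x4 NAND x4) NAND (x2 NAND x2)) NAND ((x4 NAND x4) NAND (x2 NAND x2))))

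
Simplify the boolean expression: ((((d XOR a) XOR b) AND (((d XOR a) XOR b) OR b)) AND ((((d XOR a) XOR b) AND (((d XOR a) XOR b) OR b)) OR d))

By absorption (E AND (E OR v) = E) then absorption (E AND (E OR v) = E):
= ((d XOR a) XOR b)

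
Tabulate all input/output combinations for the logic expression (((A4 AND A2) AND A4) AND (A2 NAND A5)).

A4 | A5 | A2 | Output
---------------------
0 | 0 | 0 | 0
0 | 0 | 1 | 0
0 | 1 | 0 | 0
0 | 1 | 1 | 0
1 | 0 | 0 | 0
1 | 0 | 1 | 1
1 | 1 | 0 | 0
1 | 1 | 1 | 0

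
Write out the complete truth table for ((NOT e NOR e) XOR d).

e | d | Output
--------------
0 | 0 | 0
0 | 1 | 1
1 | 0 | 0
1 | 1 | 1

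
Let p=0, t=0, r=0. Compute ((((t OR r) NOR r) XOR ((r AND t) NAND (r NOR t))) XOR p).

Substituting: ((((0 OR 0) NOR 0) XOR ((0 AND 0) NAND (0 NOR 0))) XOR 0)
= 0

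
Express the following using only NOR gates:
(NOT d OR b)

(((d NOR d) NOR b) NOR ((d NOR d) NOR b))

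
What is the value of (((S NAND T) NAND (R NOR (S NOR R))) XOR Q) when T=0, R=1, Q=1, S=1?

Substituting: (((1 NAND 0) NAND (1 NOR (1 NOR 1))) XOR 1)
= 0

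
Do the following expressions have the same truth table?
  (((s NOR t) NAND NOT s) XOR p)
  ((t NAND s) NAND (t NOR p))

No. Counterexample: with s=0, p=1, t=1, Expression 1 = 0 but Expression 2 = 1.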